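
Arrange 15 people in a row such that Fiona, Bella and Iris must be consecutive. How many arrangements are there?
Treat the 3 as one block: (15-3+1)! × 3! = 6227020800 × 6 = 37362124800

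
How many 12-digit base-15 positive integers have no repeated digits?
First digit: 14 choices (nonzero). Then descending: 14 × 14 × 13 × 12 × 11 × 10 × 9 × 8 × 7 × 6 × 5 × 4 = 203416012800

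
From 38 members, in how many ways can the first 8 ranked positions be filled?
P(38,8) = 38!/(38-8)! = 1971788797440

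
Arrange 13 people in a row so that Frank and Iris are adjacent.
Treat as block: (13-1)! × 2! = 479001600 × 2 = 958003200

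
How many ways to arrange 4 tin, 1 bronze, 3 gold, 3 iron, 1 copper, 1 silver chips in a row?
13! / (4! × 1! × 3! × 3! × 1! × 1!) = 7207200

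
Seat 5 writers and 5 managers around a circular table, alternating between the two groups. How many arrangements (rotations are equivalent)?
Fix one of the writers: (5-1)! ways for the remaining writers, × 5! ways for the managers = 24 × 120 = 2880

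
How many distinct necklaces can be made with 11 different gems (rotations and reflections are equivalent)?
(11-1)!/2 = 3628800/2 = 1814400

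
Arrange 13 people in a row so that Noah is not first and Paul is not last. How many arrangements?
By inclusion-exclusion: 13! - 2×(13-1)! + (13-2)! = 6227020800 - 958003200 + 39916800 = 5308934400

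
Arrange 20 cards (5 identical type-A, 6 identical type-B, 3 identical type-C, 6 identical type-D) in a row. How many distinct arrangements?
20! / (5! × 6! × 3! × 6!) = 6518191680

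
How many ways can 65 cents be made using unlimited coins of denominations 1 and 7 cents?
Coefficient of x^65 in 1/(1-x^1) · 1/(1-x^7). Use j coins of 7 for j = 0..⌊65/7⌋ = 9, the rest in 1s: 9 + 1 = 10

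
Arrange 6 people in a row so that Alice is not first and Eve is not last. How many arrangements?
By inclusion-exclusion: 6! - 2×(6-1)! + (6-2)! = 720 - 240 + 24 = 504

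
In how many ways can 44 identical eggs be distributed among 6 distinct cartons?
C(44+6-1, 6-1) = C(49, 5) = 1906884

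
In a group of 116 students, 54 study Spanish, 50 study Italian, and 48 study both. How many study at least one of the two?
|A∪B| = |A| + |B| - |A∩B| = 54 + 50 - 48 = 56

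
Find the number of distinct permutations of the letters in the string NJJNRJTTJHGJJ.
13! / (1! × 2! × 1! × 1! × 6! × 2!) = 2162160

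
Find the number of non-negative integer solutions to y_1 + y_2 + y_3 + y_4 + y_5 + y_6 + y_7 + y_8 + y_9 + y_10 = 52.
C(52+10-1, 10-1) = C(61, 9) = 17341763505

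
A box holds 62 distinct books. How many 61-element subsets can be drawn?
C(62,61) = 62!/(61!×1!) = 62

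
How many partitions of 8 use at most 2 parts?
By conjugation, equals partitions of 8 into parts ≤ 2. Let r_j(i) = number of partitions of i into parts ≤ j, for i = 0..8. r_1(i) = 1 for all i; r_j(i) = r_{j-1}(i) + r_j(i-j). Rows j = 2..2: ≤2: 1 1 2 2 3 3 4 4 5. r_2(8) = 5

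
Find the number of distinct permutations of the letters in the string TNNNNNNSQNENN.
13! / (1! × 1! × 1! × 9! × 1!) = 17160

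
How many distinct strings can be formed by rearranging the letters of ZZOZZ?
5! / (1! × 4!) = 5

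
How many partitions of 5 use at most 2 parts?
By conjugation, equals partitions of 5 into parts ≤ 2. Let r_j(i) = number of partitions of i into parts ≤ j, for i = 0..5. r_1(i) = 1 for all i; r_j(i) = r_{j-1}(i) + r_j(i-j). Rows j = 2..2: ≤2: 1 1 2 2 3 3. r_2(5) = 3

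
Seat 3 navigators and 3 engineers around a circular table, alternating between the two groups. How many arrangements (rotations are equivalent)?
Fix one of the navigators: (3-1)! ways for the remaining navigators, × 3! ways for the engineers = 2 × 6 = 12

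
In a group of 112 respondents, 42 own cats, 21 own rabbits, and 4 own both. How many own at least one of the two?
|A∪B| = |A| + |B| - |A∩B| = 42 + 21 - 4 = 59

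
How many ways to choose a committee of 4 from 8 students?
C(8,4) = 8!/(4!×4!) = 70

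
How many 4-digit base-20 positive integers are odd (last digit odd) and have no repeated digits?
Last∈{1,3,5,7,9,11,13,15,17,19}. Last=0: 0. Last nonzero: 10×18×P(18,2) = 55080. Total = 55080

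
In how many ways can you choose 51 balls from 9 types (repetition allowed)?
C(51+9-1, 9-1) = C(59, 8) = 2217471399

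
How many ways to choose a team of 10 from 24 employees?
C(24,10) = 24!/(10!×14!) = 1961256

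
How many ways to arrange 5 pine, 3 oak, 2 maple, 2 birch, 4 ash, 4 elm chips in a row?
20! / (5! × 3! × 2! × 2! × 4! × 4!) = 1466593128000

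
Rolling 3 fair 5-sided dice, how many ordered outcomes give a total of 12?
Coefficient of x^12 in (x + x² + ... + x^5)^3. By inclusion-exclusion on dice exceeding 5: Σ_j (-1)^j C(3,j)·C(12-1-5j, 2) = C(3,0)·C(11,2) - C(3,1)·C(6,2) = 1·55 - 3·15 = 10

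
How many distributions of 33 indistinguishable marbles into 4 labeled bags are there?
C(33+4-1, 4-1) = C(36, 3) = 7140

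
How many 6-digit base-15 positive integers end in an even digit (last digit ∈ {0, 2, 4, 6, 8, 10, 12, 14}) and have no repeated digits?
Last∈{0,2,4,6,8,10,12,14}. Last=0: 240240. Last nonzero: 7×13×P(13,4) = 1561560. Total = 1801800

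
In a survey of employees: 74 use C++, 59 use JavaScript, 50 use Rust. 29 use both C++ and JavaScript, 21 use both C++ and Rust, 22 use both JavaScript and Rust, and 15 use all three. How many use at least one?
|A∪B∪C| = 74+59+50-29-21-22+15 = 126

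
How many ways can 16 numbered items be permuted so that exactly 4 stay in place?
Choose the 4 fixed points C(16,4) = 1820, derange the rest: !12 = Σ_{j=0}^{12} (-1)^j·12!/j! = 479001600 - 479001600 + 239500800 - 79833600 + 19958400 - 3991680 + 665280 - 95040 + 11880 - 1320 + 132 - 12 + 1 = 176214841. Product = 1820 × 176214841 = 320711010620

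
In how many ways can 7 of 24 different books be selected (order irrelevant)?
C(24,7) = 24!/(7!×17!) = 346104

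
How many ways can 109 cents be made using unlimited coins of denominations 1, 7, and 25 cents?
Coefficient of x^109 in 1/(1-x^1) · 1/(1-x^7) · 1/(1-x^25). Case on j = number of 25-cent coins (j = 0..4); remainder r = 109 - 25j is made from {1,7} in ⌊r/7⌋+1 ways. r = 109, 84, 59, 34, 9 → 16 + 13 + 9 + 5 + 2 = 45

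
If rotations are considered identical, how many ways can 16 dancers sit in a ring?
Circular: fix one position, arrange the rest. (16-1)! = 1307674368000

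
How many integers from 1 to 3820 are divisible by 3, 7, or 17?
⌊3820/3⌋+⌊3820/7⌋+⌊3820/17⌋ - ⌊3820/21⌋-⌊3820/51⌋-⌊3820/119⌋ + ⌊3820/357⌋ = 1273+545+224 - 181-74-32 + 10 = 1765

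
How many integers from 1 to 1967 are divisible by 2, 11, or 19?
⌊1967/2⌋+⌊1967/11⌋+⌊1967/19⌋ - ⌊1967/22⌋-⌊1967/38⌋-⌊1967/209⌋ + ⌊1967/418⌋ = 983+178+103 - 89-51-9 + 4 = 1119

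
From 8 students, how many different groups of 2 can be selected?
C(8,2) = 8!/(2!×6!) = 28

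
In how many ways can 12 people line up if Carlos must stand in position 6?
Fix one position: (12-1)! = 39916800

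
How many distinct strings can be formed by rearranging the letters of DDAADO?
6! / (1! × 3! × 2!) = 60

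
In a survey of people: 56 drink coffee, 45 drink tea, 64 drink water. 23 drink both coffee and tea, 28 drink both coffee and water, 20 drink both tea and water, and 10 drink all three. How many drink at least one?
|A∪B∪C| = 56+45+64-23-28-20+10 = 104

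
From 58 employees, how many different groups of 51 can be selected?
C(58,51) = 58!/(51!×7!) = 300674088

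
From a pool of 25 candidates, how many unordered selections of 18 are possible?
C(25,18) = 25!/(18!×7!) = 480700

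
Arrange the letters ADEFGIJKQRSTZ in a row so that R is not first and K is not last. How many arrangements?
By inclusion-exclusion: 13! - 2×(13-1)! + (13-2)! = 6227020800 - 958003200 + 39916800 = 5308934400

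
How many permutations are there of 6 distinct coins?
6! = 720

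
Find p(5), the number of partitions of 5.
Pentagonal recurrence p(n) = p(n-1) + p(n-2) - p(n-5) - p(n-7) + p(n-12) + p(n-15) - ... gives p(0..4) = 1, 1, 2, 3, 5. p(5) = p(4) + p(3) - p(0) = 5 + 3 - 1 = 7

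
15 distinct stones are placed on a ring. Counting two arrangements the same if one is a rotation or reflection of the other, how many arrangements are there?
(15-1)!/2 = 87178291200/2 = 43589145600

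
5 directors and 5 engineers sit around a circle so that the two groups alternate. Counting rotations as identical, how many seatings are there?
Fix one of the directors: (5-1)! ways for the remaining directors, × 5! ways for the engineers = 24 × 120 = 2880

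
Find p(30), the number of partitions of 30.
Pentagonal recurrence p(n) = p(n-1) + p(n-2) - p(n-5) - p(n-7) + p(n-12) + p(n-15) - ... gives p(0..29) = 1, 1, 2, 3, 5, 7, 11, 15, 22, 30, 42, 56, 77, 101, 135, 176, 231, 297, 385, 490, 627, 792, 1002, 1255, 1575, 1958, 2436, 3010, 3718, 4565. p(30) = p(29) + p(28) - p(25) - p(23) + p(18) + p(15) - p(8) - p(4) = 4565 + 3718 - 1958 - 1255 + 385 + 176 - 22 - 5 = 5604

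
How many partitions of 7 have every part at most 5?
Let r_j(i) = number of partitions of i into parts ≤ j, for i = 0..7. r_1(i) = 1 for all i; r_j(i) = r_{j-1}(i) + r_j(i-j). Rows j = 2..5: ≤2: 1 1 2 2 3 3 4 4; ≤3: 1 1 2 3 4 5 7 8; ≤4: 1 1 2 3 5 6 9 11; ≤5: 1 1 2 3 5 7 10 13. r_5(7) = 13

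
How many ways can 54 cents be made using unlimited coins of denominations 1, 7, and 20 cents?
Coefficient of x^54 in 1/(1-x^1) · 1/(1-x^7) · 1/(1-x^20). Case on j = number of 20-cent coins (j = 0..2); remainder r = 54 - 20j is made from {1,7} in ⌊r/7⌋+1 ways. r = 54, 34, 14 → 8 + 5 + 3 = 16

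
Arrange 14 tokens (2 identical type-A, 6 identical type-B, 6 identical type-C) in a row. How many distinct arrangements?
14! / (2! × 6! × 6!) = 84084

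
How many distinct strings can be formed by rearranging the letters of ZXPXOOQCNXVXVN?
14! / (2! × 2! × 2! × 1! × 4! × 1! × 1! × 1!) = 454053600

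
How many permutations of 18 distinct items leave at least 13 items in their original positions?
Exactly j fixed points: C(18,j)·!(18-j); sum over j ≥ 13 (derangement numbers via !m = (m-1)·(!(m-1) + !(m-2)): !0..!5 = 1, 0, 1, 2, 9, 44). Σ_{j=13}^{18} C(18,j)·!(18-j) = C(18,13)·!5 + C(18,14)·!4 + C(18,15)·!3 + C(18,16)·!2 + C(18,17)·!1 + C(18,18)·!0 = 8568·44 + 3060·9 + 816·2 + 153·1 + 18·0 + 1·1 = 406318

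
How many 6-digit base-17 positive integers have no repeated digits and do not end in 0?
Last digit: 16 nonzero choices. First digit: 15 (nonzero, ≠last). Middle 4: P(15,4) = 32760. Total = 7862400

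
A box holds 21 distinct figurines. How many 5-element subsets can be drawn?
C(21,5) = 21!/(5!×16!) = 20349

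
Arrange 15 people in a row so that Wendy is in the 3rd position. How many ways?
Fix one position: (15-1)! = 87178291200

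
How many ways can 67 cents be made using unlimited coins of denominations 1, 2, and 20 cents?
Coefficient of x^67 in 1/(1-x^1) · 1/(1-x^2) · 1/(1-x^20). Case on j = number of 20-cent coins (j = 0..3); remainder r = 67 - 20j is made from {1,2} in ⌊r/2⌋+1 ways. r = 67, 47, 27, 7 → 34 + 24 + 14 + 4 = 76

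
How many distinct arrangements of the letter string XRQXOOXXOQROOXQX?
16! / (6! × 2! × 3! × 5!) = 20180160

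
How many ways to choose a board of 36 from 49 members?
C(49,36) = 49!/(36!×13!) = 262596783764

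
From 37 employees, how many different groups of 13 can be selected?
C(37,13) = 37!/(13!×24!) = 3562467300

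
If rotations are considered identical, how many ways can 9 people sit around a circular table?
Circular: fix one position, arrange the rest. (9-1)! = 40320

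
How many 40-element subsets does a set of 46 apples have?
C(46,40) = 46!/(40!×6!) = 9366819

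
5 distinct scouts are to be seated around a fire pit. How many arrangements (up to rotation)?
Circular: fix one position, arrange the rest. (5-1)! = 24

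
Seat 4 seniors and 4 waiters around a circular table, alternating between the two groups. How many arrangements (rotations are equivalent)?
Fix one of the seniors: (4-1)! ways for the remaining seniors, × 4! ways for the waiters = 6 × 24 = 144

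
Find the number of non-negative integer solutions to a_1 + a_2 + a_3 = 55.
C(55+3-1, 3-1) = C(57, 2) = 1596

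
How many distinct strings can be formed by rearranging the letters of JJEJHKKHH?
9! / (1! × 2! × 3! × 3!) = 5040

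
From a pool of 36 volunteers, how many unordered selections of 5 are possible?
C(36,5) = 36!/(5!×31!) = 376992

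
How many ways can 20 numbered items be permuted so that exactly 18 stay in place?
Choose the 18 fixed points C(20,18) = 190, derange the rest: !2 = Σ_{j=0}^{2} (-1)^j·2!/j! = 2 - 2 + 1 = 1. Product = 190 × 1 = 190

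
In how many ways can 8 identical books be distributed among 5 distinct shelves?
C(8+5-1, 5-1) = C(12, 4) = 495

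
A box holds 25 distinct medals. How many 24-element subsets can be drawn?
C(25,24) = 25!/(24!×1!) = 25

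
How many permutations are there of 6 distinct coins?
6! = 720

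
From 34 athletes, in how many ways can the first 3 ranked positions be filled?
P(34,3) = 34!/(34-3)! = 35904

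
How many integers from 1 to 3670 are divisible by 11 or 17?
⌊3670/11⌋ + ⌊3670/17⌋ - ⌊3670/187⌋ = 333 + 215 - 19 = 529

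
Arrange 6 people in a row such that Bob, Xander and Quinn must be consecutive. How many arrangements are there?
Treat the 3 as one block: (6-3+1)! × 3! = 24 × 6 = 144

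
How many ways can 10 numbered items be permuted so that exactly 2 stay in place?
Choose the 2 fixed points C(10,2) = 45, derange the rest: !8 = Σ_{j=0}^{8} (-1)^j·8!/j! = 40320 - 40320 + 20160 - 6720 + 1680 - 336 + 56 - 8 + 1 = 14833. Product = 45 × 14833 = 667485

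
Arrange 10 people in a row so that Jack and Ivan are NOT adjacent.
Total - adjacent = 10! - (10-1)!×2 = 3628800 - 725760 = 2903040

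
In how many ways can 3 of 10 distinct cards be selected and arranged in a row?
P(10,3) = 10!/(10-3)! = 720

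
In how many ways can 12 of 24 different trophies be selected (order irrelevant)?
C(24,12) = 24!/(12!×12!) = 2704156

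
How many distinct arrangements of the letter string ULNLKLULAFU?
11! / (1! × 4! × 1! × 1! × 3! × 1!) = 277200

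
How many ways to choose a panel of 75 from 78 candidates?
C(78,75) = 78!/(75!×3!) = 76076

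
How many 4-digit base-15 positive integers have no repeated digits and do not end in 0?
Last digit: 14 nonzero choices. First digit: 13 (nonzero, ≠last). Middle 2: P(13,2) = 156. Total = 28392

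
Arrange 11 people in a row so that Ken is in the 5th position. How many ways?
Fix one position: (11-1)! = 3628800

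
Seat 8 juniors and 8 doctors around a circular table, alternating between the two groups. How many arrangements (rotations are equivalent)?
Fix one of the juniors: (8-1)! ways for the remaining juniors, × 8! ways for the doctors = 5040 × 40320 = 203212800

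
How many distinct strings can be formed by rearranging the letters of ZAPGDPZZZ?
9! / (1! × 1! × 1! × 2! × 4!) = 7560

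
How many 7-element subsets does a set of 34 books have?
C(34,7) = 34!/(7!×27!) = 5379616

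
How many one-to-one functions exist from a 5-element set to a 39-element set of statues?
P(39,5) = 39!/(39-5)! = 69090840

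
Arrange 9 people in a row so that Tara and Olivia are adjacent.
Treat as block: (9-1)! × 2! = 40320 × 2 = 80640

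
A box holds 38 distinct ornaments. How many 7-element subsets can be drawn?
C(38,7) = 38!/(7!×31!) = 12620256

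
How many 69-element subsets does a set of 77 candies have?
C(77,69) = 77!/(69!×8!) = 21042072975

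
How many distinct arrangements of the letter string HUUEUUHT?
8! / (2! × 1! × 4! × 1!) = 840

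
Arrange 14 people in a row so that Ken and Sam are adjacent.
Treat as block: (14-1)! × 2! = 6227020800 × 2 = 12454041600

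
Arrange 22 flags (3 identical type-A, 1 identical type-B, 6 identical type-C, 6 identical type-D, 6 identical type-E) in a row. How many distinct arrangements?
22! / (3! × 1! × 6! × 6! × 6!) = 501900759360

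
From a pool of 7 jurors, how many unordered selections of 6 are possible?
C(7,6) = 7!/(6!×1!) = 7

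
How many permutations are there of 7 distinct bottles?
7! = 5040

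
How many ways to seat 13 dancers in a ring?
Circular: fix one position, arrange the rest. (13-1)! = 479001600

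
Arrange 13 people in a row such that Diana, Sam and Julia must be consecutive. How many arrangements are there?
Treat the 3 as one block: (13-3+1)! × 3! = 39916800 × 6 = 239500800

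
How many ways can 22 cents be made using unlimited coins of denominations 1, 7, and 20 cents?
Coefficient of x^22 in 1/(1-x^1) · 1/(1-x^7) · 1/(1-x^20). Case on j = number of 20-cent coins (j = 0..1); remainder r = 22 - 20j is made from {1,7} in ⌊r/7⌋+1 ways. r = 22, 2 → 4 + 1 = 5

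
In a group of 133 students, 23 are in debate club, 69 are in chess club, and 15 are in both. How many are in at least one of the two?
|A∪B| = |A| + |B| - |A∩B| = 23 + 69 - 15 = 77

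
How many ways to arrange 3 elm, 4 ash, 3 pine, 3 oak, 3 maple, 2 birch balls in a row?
18! / (3! × 4! × 3! × 3! × 3! × 2!) = 102918816000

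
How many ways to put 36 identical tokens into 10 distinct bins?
C(36+10-1, 10-1) = C(45, 9) = 886163135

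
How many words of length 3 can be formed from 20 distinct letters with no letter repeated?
P(20,3) = 20!/(20-3)! = 6840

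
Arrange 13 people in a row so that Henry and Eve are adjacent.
Treat as block: (13-1)! × 2! = 479001600 × 2 = 958003200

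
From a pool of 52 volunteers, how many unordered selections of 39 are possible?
C(52,39) = 52!/(39!×13!) = 635013559600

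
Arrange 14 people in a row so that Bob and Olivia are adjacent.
Treat as block: (14-1)! × 2! = 6227020800 × 2 = 12454041600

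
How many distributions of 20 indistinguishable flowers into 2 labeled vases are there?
C(20+2-1, 2-1) = C(21, 1) = 21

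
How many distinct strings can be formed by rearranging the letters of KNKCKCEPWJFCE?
13! / (3! × 3! × 2! × 1! × 1! × 1! × 1! × 1!) = 86486400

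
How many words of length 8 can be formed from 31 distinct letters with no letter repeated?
P(31,8) = 31!/(31-8)! = 318073392000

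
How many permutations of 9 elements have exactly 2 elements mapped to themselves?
Choose the 2 fixed points C(9,2) = 36, derange the rest: !7 = Σ_{j=0}^{7} (-1)^j·7!/j! = 5040 - 5040 + 2520 - 840 + 210 - 42 + 7 - 1 = 1854. Product = 36 × 1854 = 66744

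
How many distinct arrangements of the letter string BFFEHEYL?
8! / (2! × 1! × 1! × 2! × 1! × 1!) = 10080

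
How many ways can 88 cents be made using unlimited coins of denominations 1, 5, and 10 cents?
Coefficient of x^88 in 1/(1-x^1) · 1/(1-x^5) · 1/(1-x^10). Case on j = number of 10-cent coins (j = 0..8); remainder r = 88 - 10j is made from {1,5} in ⌊r/5⌋+1 ways. r = 88, 78, 68, 58, 48, 38, 28, 18, 8 → 18 + 16 + 14 + 12 + 10 + 8 + 6 + 4 + 2 = 90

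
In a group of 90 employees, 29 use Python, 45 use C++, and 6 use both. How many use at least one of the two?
|A∪B| = |A| + |B| - |A∩B| = 29 + 45 - 6 = 68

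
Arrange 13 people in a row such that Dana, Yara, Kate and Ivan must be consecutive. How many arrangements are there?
Treat the 4 as one block: (13-4+1)! × 4! = 3628800 × 24 = 87091200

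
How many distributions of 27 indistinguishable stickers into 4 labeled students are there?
C(27+4-1, 4-1) = C(30, 3) = 4060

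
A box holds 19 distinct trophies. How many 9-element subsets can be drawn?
C(19,9) = 19!/(9!×10!) = 92378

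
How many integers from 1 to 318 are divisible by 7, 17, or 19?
⌊318/7⌋+⌊318/17⌋+⌊318/19⌋ - ⌊318/119⌋-⌊318/133⌋-⌊318/323⌋ + ⌊318/2261⌋ = 45+18+16 - 2-2-0 + 0 = 75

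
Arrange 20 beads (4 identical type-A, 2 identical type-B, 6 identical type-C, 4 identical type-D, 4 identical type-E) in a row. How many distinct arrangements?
20! / (4! × 2! × 6! × 4! × 4!) = 122216094000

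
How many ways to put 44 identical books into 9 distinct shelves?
C(44+9-1, 9-1) = C(52, 8) = 752538150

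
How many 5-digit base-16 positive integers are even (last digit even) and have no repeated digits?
Last∈{0,2,4,6,8,10,12,14}. Last=0: 32760. Last nonzero: 7×14×P(14,3) = 214032. Total = 246792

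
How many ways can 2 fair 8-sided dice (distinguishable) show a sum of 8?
Coefficient of x^8 in (x + x² + ... + x^8)^2. By inclusion-exclusion on dice exceeding 8: Σ_j (-1)^j C(2,j)·C(8-1-8j, 1) = C(2,0)·C(7,1) = 1·7 = 7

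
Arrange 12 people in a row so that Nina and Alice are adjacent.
Treat as block: (12-1)! × 2! = 39916800 × 2 = 79833600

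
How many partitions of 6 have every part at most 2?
Let r_j(i) = number of partitions of i into parts ≤ j, for i = 0..6. r_1(i) = 1 for all i; r_j(i) = r_{j-1}(i) + r_j(i-j). Rows j = 2..2: ≤2: 1 1 2 2 3 3 4. r_2(6) = 4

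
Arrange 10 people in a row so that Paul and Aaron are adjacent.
Treat as block: (10-1)! × 2! = 362880 × 2 = 725760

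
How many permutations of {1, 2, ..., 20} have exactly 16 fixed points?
Choose the 16 fixed points C(20,16) = 4845, derange the rest: !4 = Σ_{j=0}^{4} (-1)^j·4!/j! = 24 - 24 + 12 - 4 + 1 = 9. Product = 4845 × 9 = 43605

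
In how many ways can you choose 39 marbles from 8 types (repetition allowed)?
C(39+8-1, 8-1) = C(46, 7) = 53524680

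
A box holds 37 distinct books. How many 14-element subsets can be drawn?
C(37,14) = 37!/(14!×23!) = 6107086800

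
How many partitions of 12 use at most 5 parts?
By conjugation, equals partitions of 12 into parts ≤ 5. Let r_j(i) = number of partitions of i into parts ≤ j, for i = 0..12. r_1(i) = 1 for all i; r_j(i) = r_{j-1}(i) + r_j(i-j). Rows j = 2..5: ≤2: 1 1 2 2 3 3 4 4 5 5 6 6 7; ≤3: 1 1 2 3 4 5 7 8 10 12 14 16 19; ≤4: 1 1 2 3 5 6 9 11 15 18 23 27 34; ≤5: 1 1 2 3 5 7 10 13 18 23 30 37 47. r_5(12) = 47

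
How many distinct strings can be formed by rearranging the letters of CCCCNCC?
7! / (1! × 6!) = 7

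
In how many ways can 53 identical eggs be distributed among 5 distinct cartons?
C(53+5-1, 5-1) = C(57, 4) = 395010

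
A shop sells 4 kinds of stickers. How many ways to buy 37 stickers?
C(37+4-1, 4-1) = C(40, 3) = 9880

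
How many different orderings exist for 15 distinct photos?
15! = 1307674368000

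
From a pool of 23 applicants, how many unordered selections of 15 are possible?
C(23,15) = 23!/(15!×8!) = 490314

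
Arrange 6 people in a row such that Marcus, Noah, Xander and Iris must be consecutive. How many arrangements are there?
Treat the 4 as one block: (6-4+1)! × 4! = 6 × 24 = 144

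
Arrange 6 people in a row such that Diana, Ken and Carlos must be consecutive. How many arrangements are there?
Treat the 3 as one block: (6-3+1)! × 3! = 24 × 6 = 144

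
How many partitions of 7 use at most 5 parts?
By conjugation, equals partitions of 7 into parts ≤ 5. Let r_j(i) = number of partitions of i into parts ≤ j, for i = 0..7. r_1(i) = 1 for all i; r_j(i) = r_{j-1}(i) + r_j(i-j). Rows j = 2..5: ≤2: 1 1 2 2 3 3 4 4; ≤3: 1 1 2 3 4 5 7 8; ≤4: 1 1 2 3 5 6 9 11; ≤5: 1 1 2 3 5 7 10 13. r_5(7) = 13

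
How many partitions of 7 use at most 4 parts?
By conjugation, equals partitions of 7 into parts ≤ 4. Let r_j(i) = number of partitions of i into parts ≤ j, for i = 0..7. r_1(i) = 1 for all i; r_j(i) = r_{j-1}(i) + r_j(i-j). Rows j = 2..4: ≤2: 1 1 2 2 3 3 4 4; ≤3: 1 1 2 3 4 5 7 8; ≤4: 1 1 2 3 5 6 9 11. r_4(7) = 11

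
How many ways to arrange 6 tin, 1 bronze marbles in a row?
7! / (6! × 1!) = 7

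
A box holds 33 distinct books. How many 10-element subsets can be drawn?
C(33,10) = 33!/(10!×23!) = 92561040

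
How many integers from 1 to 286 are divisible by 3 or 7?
⌊286/3⌋ + ⌊286/7⌋ - ⌊286/21⌋ = 95 + 40 - 13 = 122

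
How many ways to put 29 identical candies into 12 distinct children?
C(29+12-1, 12-1) = C(40, 11) = 2311801440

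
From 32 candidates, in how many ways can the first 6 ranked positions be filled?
P(32,6) = 32!/(32-6)! = 652458240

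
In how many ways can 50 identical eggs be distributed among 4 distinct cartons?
C(50+4-1, 4-1) = C(53, 3) = 23426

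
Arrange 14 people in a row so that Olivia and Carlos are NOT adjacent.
Total - adjacent = 14! - (14-1)!×2 = 87178291200 - 12454041600 = 74724249600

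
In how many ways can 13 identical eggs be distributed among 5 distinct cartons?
C(13+5-1, 5-1) = C(17, 4) = 2380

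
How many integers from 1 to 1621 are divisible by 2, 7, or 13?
⌊1621/2⌋+⌊1621/7⌋+⌊1621/13⌋ - ⌊1621/14⌋-⌊1621/26⌋-⌊1621/91⌋ + ⌊1621/182⌋ = 810+231+124 - 115-62-17 + 8 = 979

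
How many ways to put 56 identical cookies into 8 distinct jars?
C(56+8-1, 8-1) = C(63, 7) = 553270671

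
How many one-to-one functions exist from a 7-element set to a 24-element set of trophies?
P(24,7) = 24!/(24-7)! = 1744364160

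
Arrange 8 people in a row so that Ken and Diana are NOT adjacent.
Total - adjacent = 8! - (8-1)!×2 = 40320 - 10080 = 30240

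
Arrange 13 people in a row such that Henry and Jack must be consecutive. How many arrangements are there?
Treat the 2 as one block: (13-2+1)! × 2! = 479001600 × 2 = 958003200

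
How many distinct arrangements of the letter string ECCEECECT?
9! / (1! × 4! × 4!) = 630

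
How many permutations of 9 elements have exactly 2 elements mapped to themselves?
Choose the 2 fixed points C(9,2) = 36, derange the rest: !7 = Σ_{j=0}^{7} (-1)^j·7!/j! = 5040 - 5040 + 2520 - 840 + 210 - 42 + 7 - 1 = 1854. Product = 36 × 1854 = 66744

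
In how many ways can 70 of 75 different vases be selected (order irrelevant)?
C(75,70) = 75!/(70!×5!) = 17259390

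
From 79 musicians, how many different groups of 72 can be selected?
C(79,72) = 79!/(72!×7!) = 2898753715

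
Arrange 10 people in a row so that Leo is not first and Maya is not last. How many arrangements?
By inclusion-exclusion: 10! - 2×(10-1)! + (10-2)! = 3628800 - 725760 + 40320 = 2943360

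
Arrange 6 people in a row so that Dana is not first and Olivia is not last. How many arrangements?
By inclusion-exclusion: 6! - 2×(6-1)! + (6-2)! = 720 - 240 + 24 = 504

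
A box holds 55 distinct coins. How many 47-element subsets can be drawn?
C(55,47) = 55!/(47!×8!) = 1217566350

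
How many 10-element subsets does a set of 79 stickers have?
C(79,10) = 79!/(10!×69!) = 1440680596355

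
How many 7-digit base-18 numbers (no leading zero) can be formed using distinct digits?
First digit: 17 choices (nonzero). Then descending: 17 × 17 × 16 × 15 × 14 × 13 × 12 = 151482240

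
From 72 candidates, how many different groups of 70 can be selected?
C(72,70) = 72!/(70!×2!) = 2556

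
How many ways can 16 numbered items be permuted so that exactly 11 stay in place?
Choose the 11 fixed points C(16,11) = 4368, derange the rest: !5 = Σ_{j=0}^{5} (-1)^j·5!/j! = 120 - 120 + 60 - 20 + 5 - 1 = 44. Product = 4368 × 44 = 192192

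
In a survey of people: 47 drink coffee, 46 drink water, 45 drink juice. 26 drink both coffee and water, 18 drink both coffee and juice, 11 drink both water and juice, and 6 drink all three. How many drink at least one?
|A∪B∪C| = 47+46+45-26-18-11+6 = 89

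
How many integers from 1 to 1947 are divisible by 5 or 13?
⌊1947/5⌋ + ⌊1947/13⌋ - ⌊1947/65⌋ = 389 + 149 - 29 = 509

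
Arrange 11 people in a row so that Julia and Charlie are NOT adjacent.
Total - adjacent = 11! - (11-1)!×2 = 39916800 - 7257600 = 32659200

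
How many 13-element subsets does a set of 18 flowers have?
C(18,13) = 18!/(13!×5!) = 8568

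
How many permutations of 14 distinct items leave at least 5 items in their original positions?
Exactly j fixed points: C(14,j)·!(14-j); sum over j ≥ 5 (derangement numbers via !m = (m-1)·(!(m-1) + !(m-2)): !0..!9 = 1, 0, 1, 2, 9, 44, 265, 1854, 14833, 133496). Σ_{j=5}^{14} C(14,j)·!(14-j) = C(14,5)·!9 + C(14,6)·!8 + C(14,7)·!7 + C(14,8)·!6 + C(14,9)·!5 + C(14,10)·!4 + C(14,11)·!3 + C(14,12)·!2 + C(14,13)·!1 + C(14,14)·!0 = 2002·133496 + 3003·14833 + 3432·1854 + 3003·265 + 2002·44 + 1001·9 + 364·2 + 91·1 + 14·0 + 1·1 = 319059131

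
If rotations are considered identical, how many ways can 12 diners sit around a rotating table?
Circular: fix one position, arrange the rest. (12-1)! = 39916800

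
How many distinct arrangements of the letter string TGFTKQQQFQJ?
11! / (4! × 2! × 2! × 1! × 1! × 1!) = 415800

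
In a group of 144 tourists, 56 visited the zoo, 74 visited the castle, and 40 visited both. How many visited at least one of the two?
|A∪B| = |A| + |B| - |A∩B| = 56 + 74 - 40 = 90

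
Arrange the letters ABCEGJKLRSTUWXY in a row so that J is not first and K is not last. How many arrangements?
By inclusion-exclusion: 15! - 2×(15-1)! + (15-2)! = 1307674368000 - 174356582400 + 6227020800 = 1139544806400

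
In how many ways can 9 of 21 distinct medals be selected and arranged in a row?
P(21,9) = 21!/(21-9)! = 106661318400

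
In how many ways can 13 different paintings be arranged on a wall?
13! = 6227020800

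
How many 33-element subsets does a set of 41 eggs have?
C(41,33) = 41!/(33!×8!) = 95548245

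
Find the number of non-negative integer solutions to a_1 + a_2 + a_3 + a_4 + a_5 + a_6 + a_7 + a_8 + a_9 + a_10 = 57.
C(57+10-1, 10-1) = C(66, 9) = 37014131440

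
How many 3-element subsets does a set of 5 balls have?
C(5,3) = 5!/(3!×2!) = 10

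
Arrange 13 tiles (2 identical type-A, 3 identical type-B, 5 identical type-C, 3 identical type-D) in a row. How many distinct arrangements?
13! / (2! × 3! × 5! × 3!) = 720720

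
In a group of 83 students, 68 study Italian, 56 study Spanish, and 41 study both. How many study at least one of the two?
|A∪B| = |A| + |B| - |A∩B| = 68 + 56 - 41 = 83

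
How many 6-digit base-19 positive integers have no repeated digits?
First digit: 18 choices (nonzero). Then descending: 18 × 18 × 17 × 16 × 15 × 14 = 18506880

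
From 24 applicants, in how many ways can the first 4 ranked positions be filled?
P(24,4) = 24!/(24-4)! = 255024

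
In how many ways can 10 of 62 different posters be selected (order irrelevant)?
C(62,10) = 62!/(10!×52!) = 107518933731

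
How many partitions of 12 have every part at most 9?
Let r_j(i) = number of partitions of i into parts ≤ j, for i = 0..12. r_1(i) = 1 for all i; r_j(i) = r_{j-1}(i) + r_j(i-j). Rows j = 2..9: ≤2: 1 1 2 2 3 3 4 4 5 5 6 6 7; ≤3: 1 1 2 3 4 5 7 8 10 12 14 16 19; ≤4: 1 1 2 3 5 6 9 11 15 18 23 27 34; ≤5: 1 1 2 3 5 7 10 13 18 23 30 37 47; ≤6: 1 1 2 3 5 7 11 14 20 26 35 44 58; ≤7: 1 1 2 3 5 7 11 15 21 28 38 49 65; ≤8: 1 1 2 3 5 7 11 15 22 29 40 52 70; ≤9: 1 1 2 3 5 7 11 15 22 30 41 54 73. r_9(12) = 73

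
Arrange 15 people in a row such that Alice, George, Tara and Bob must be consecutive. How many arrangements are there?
Treat the 4 as one block: (15-4+1)! × 4! = 479001600 × 24 = 11496038400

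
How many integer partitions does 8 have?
Pentagonal recurrence p(n) = p(n-1) + p(n-2) - p(n-5) - p(n-7) + p(n-12) + p(n-15) - ... gives p(0..7) = 1, 1, 2, 3, 5, 7, 11, 15. p(8) = p(7) + p(6) - p(3) - p(1) = 15 + 11 - 3 - 1 = 22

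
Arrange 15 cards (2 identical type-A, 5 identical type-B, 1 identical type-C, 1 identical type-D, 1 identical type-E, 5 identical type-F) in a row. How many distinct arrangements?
15! / (2! × 5! × 1! × 1! × 1! × 5!) = 45405360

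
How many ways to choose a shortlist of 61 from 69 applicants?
C(69,61) = 69!/(61!×8!) = 8361453672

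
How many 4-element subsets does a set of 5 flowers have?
C(5,4) = 5!/(4!×1!) = 5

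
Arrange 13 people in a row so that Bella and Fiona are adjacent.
Treat as block: (13-1)! × 2! = 479001600 × 2 = 958003200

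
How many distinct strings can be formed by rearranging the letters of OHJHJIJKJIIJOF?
14! / (3! × 2! × 5! × 1! × 1! × 2!) = 30270240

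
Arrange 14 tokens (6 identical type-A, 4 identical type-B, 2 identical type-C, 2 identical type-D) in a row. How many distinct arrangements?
14! / (6! × 4! × 2! × 2!) = 1261260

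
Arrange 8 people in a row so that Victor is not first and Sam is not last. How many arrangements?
By inclusion-exclusion: 8! - 2×(8-1)! + (8-2)! = 40320 - 10080 + 720 = 30960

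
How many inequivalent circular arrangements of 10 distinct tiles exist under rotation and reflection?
(10-1)!/2 = 362880/2 = 181440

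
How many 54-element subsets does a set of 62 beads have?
C(62,54) = 62!/(54!×8!) = 3381098545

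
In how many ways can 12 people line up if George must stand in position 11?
Fix one position: (12-1)! = 39916800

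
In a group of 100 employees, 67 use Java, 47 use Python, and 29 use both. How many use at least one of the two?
|A∪B| = |A| + |B| - |A∩B| = 67 + 47 - 29 = 85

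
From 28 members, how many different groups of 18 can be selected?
C(28,18) = 28!/(18!×10!) = 13123110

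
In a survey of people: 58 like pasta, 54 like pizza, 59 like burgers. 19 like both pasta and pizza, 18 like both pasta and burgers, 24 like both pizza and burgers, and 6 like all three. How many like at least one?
|A∪B∪C| = 58+54+59-19-18-24+6 = 116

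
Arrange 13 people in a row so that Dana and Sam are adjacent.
Treat as block: (13-1)! × 2! = 479001600 × 2 = 958003200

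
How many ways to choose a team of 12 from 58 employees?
C(58,12) = 58!/(12!×46!) = 891794789340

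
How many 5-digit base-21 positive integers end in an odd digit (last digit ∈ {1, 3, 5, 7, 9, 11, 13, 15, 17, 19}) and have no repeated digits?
Last∈{1,3,5,7,9,11,13,15,17,19}. Last=0: 0. Last nonzero: 10×19×P(19,3) = 1104660. Total = 1104660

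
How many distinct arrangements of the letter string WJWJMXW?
7! / (2! × 1! × 1! × 3!) = 420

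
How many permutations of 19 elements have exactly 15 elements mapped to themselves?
Choose the 15 fixed points C(19,15) = 3876, derange the rest: !4 = Σ_{j=0}^{4} (-1)^j·4!/j! = 24 - 24 + 12 - 4 + 1 = 9. Product = 3876 × 9 = 34884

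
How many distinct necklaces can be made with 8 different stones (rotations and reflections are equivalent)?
(8-1)!/2 = 5040/2 = 2520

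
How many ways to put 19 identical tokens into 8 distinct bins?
C(19+8-1, 8-1) = C(26, 7) = 657800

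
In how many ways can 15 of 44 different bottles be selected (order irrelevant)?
C(44,15) = 44!/(15!×29!) = 229911617056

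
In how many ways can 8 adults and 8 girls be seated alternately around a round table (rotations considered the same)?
Fix one of the adults: (8-1)! ways for the remaining adults, × 8! ways for the girls = 5040 × 40320 = 203212800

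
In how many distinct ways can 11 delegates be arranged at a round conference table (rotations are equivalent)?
Circular: fix one position, arrange the rest. (11-1)! = 3628800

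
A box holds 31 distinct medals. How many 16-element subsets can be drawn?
C(31,16) = 31!/(16!×15!) = 300540195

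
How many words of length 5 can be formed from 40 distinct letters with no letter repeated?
P(40,5) = 40!/(40-5)! = 78960960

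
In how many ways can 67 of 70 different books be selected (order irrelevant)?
C(70,67) = 70!/(67!×3!) = 54740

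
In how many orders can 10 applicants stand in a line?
10! = 3628800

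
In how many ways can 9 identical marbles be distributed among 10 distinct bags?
C(9+10-1, 10-1) = C(18, 9) = 48620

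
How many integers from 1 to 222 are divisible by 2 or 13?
⌊222/2⌋ + ⌊222/13⌋ - ⌊222/26⌋ = 111 + 17 - 8 = 120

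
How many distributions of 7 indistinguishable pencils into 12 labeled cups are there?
C(7+12-1, 12-1) = C(18, 11) = 31824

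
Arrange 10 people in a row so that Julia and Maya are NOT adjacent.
Total - adjacent = 10! - (10-1)!×2 = 3628800 - 725760 = 2903040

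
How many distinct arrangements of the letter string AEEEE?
5! / (4! × 1!) = 5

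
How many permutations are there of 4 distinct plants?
4! = 24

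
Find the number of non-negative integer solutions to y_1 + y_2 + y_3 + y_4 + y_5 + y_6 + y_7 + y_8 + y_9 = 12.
C(12+9-1, 9-1) = C(20, 8) = 125970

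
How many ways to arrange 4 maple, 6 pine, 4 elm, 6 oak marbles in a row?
20! / (4! × 6! × 4! × 6!) = 8147739600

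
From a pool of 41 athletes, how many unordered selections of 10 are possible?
C(41,10) = 41!/(10!×31!) = 1121099408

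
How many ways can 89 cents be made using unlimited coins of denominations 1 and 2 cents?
Coefficient of x^89 in 1/(1-x^1) · 1/(1-x^2). Use j coins of 2 for j = 0..⌊89/2⌋ = 44, the rest in 1s: 44 + 1 = 45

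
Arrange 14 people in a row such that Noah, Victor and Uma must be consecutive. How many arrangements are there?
Treat the 3 as one block: (14-3+1)! × 3! = 479001600 × 6 = 2874009600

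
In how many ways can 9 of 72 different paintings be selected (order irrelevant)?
C(72,9) = 72!/(9!×63!) = 85113005120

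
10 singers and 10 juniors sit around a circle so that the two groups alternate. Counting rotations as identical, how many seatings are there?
Fix one of the singers: (10-1)! ways for the remaining singers, × 10! ways for the juniors = 362880 × 3628800 = 1316818944000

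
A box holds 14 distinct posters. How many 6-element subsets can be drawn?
C(14,6) = 14!/(6!×8!) = 3003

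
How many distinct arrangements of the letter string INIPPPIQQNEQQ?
13! / (2! × 3! × 1! × 4! × 3!) = 3603600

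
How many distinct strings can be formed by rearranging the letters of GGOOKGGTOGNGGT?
14! / (7! × 1! × 2! × 3! × 1!) = 1441440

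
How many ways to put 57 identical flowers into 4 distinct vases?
C(57+4-1, 4-1) = C(60, 3) = 34220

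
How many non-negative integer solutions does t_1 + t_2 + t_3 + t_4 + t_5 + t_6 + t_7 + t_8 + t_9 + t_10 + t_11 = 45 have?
C(45+11-1, 11-1) = C(55, 10) = 29248649430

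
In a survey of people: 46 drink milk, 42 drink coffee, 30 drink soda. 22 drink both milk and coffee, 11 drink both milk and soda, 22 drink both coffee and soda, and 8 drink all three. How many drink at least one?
|A∪B∪C| = 46+42+30-22-11-22+8 = 71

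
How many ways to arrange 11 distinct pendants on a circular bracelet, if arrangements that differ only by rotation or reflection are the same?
(11-1)!/2 = 3628800/2 = 1814400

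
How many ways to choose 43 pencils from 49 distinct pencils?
C(49,43) = 49!/(43!×6!) = 13983816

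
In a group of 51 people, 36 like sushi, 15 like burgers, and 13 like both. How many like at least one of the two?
|A∪B| = |A| + |B| - |A∩B| = 36 + 15 - 13 = 38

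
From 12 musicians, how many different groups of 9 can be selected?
C(12,9) = 12!/(9!×3!) = 220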